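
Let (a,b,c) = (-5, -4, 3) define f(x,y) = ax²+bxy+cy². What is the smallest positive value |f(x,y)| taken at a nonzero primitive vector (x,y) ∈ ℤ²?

descent: ρ → (3,4,-5)  [lands on river]
river: ρ → (-5,6,2)
river: ρ → (2,6,-5)
river: ρ → (-5,4,3)
river: ρ → (3,8,-1)
river: ρ → (-1,8,3)
closes: descent 1, river 6
min |a| on river = 1

1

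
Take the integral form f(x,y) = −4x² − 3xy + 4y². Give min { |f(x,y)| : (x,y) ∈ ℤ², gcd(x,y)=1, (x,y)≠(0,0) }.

descent: ρ → (4,3,-4)  [lands on river]
river: ρ → (-4,5,3)
river: ρ → (3,7,-2)
river: ρ → (-2,5,6)
river: ρ → (6,7,-1)
river: ρ → (-1,7,6)
river: ρ → (6,5,-2)
river: ρ → (-2,7,3)
river: ρ → (3,5,-4)
river: ρ → (-4,3,4)
river: ρ → (4,5,-3)
river: ρ → (-3,7,2)
river: ρ → (2,5,-6)
river: ρ → (-6,7,1)
river: ρ → (1,7,-6)
river: ρ → (-6,5,2)
river: ρ → (2,7,-3)
river: ρ → (-3,5,4)
closes: descent 1, river 18
min |a| on river = 1

1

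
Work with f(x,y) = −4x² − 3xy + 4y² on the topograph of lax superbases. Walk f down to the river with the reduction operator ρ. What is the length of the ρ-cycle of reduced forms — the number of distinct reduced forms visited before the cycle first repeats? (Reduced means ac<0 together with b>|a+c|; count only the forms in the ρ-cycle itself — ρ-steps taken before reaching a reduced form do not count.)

D = 73, ⌊√D⌋ = 8
descent: ρ → (4,3,-4)  [lands on river]
river: ρ → (-4,5,3)
river: ρ → (3,7,-2)
river: ρ → (-2,5,6)
river: ρ → (6,7,-1)
river: ρ → (-1,7,6)
river: ρ → (6,5,-2)
river: ρ → (-2,7,3)
river: ρ → (3,5,-4)
river: ρ → (-4,3,4)
river: ρ → (4,5,-3)
river: ρ → (-3,7,2)
river: ρ → (2,5,-6)
river: ρ → (-6,7,1)
river: ρ → (1,7,-6)
river: ρ → (-6,5,2)
river: ρ → (2,7,-3)
river: ρ → (-3,5,4)
ρ-cycle length = 18 (tail of 1 descent step not counted)

18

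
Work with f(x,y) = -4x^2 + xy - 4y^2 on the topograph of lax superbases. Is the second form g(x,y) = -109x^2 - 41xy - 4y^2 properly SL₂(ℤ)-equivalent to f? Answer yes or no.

D₁ = -63, D₂ = -63
f is negative-definite; reduce −f:
−f: flip: (4,-1,4)→(4,1,4)
−f: reduced (well bottom): (4,1,4) with a≤c, −a<b≤a
flip sign back: reduced form of f is (-4,-1,-4)
g is negative-definite; reduce −g:
−g: flip: (109,41,4)→(4,-41,109)
−g: translate: b→-1 (≡-41 mod 8), so (4,-41,109)→(4,-1,4)
−g: flip: (4,-1,4)→(4,1,4)
−g: reduced (well bottom): (4,1,4) with a≤c, −a<b≤a
flip sign back: reduced form of g is (-4,-1,-4)
reduced forms (-4, -1, -4) vs (-4, -1, -4) ⇒ equivalent

yes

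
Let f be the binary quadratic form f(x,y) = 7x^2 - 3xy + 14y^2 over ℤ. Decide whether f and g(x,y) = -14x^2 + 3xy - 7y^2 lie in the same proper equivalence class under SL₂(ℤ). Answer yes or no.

D₁ = -383, D₂ = -383
f: reduced (well bottom): (7,-3,14) with a≤c, −a<b≤a
g is negative-definite; reduce −g:
−g: flip: (14,-3,7)→(7,3,14)
−g: reduced (well bottom): (7,3,14) with a≤c, −a<b≤a
flip sign back: reduced form of g is (-7,-3,-14)
reduced forms (7, -3, 14) vs (-7, -3, -14) ⇒ inequivalent

no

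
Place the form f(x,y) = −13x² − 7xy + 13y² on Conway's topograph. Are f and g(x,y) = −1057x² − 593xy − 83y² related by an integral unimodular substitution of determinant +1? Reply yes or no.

D₁ = 725, D₂ = 725
river cycle of f (length 4): (13, 7, -13), (-13, 19, 7), (7, 23, -7), (-7, 19, 13)
river cycle of g (length 4): (-13, 19, 7), (7, 23, -7), (-7, 19, 13), (13, 7, -13)
cycles coincide ⇒ equivalent

yes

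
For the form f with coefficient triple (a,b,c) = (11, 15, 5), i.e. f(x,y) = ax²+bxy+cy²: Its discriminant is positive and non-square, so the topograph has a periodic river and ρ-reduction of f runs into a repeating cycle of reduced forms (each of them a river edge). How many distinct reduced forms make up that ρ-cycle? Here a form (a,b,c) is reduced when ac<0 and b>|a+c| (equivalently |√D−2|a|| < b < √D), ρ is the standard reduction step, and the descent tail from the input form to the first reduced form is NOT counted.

D = 5, ⌊√D⌋ = 2
descent: ρ → (5,5,1)
descent: ρ → (1,1,-1)  [lands on river]
river: ρ → (-1,1,1)
ρ-cycle length = 2 (tail of 2 descent steps not counted)

2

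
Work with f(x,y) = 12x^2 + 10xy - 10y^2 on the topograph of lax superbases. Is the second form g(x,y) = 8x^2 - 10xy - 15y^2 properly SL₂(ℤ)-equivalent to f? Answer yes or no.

D₁ = 580, D₂ = 580
river cycle of f (length 10): (-10, 10, 12), (12, 14, -8), (-8, 18, 8), (8, 14, -12), (-12, 10, 10), (10, 10, -12), (-12, 14, 8), (8, 18, -8), (-8, 14, 12), (12, 10, -10)
river cycle of g (length 6): (-15, 10, 8), (8, 22, -3), (-3, 20, 15), (15, 10, -8), (-8, 22, 3), (3, 20, -15)
cycles differ ⇒ inequivalent

no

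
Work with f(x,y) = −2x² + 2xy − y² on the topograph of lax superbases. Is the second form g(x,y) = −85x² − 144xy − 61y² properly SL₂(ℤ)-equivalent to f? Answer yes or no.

D₁ = -4, D₂ = -4
f is negative-definite; reduce −f:
−f: translate: b→2 (≡-2 mod 4), so (2,-2,1)→(2,2,1)
−f: flip: (2,2,1)→(1,-2,2)
−f: translate: b→0 (≡-2 mod 2), so (1,-2,2)→(1,0,1)
−f: reduced (well bottom): (1,0,1) with a≤c, −a<b≤a
flip sign back: reduced form of f is (-1,0,-1)
g is negative-definite; reduce −g:
−g: translate: b→-26 (≡144 mod 170), so (85,144,61)→(85,-26,2)
−g: flip: (85,-26,2)→(2,26,85)
−g: translate: b→2 (≡26 mod 4), so (2,26,85)→(2,2,1)
−g: flip: (2,2,1)→(1,-2,2)
−g: translate: b→0 (≡-2 mod 2), so (1,-2,2)→(1,0,1)
−g: reduced (well bottom): (1,0,1) with a≤c, −a<b≤a
flip sign back: reduced form of g is (-1,0,-1)
reduced forms (-1, 0, -1) vs (-1, 0, -1) ⇒ equivalent

yes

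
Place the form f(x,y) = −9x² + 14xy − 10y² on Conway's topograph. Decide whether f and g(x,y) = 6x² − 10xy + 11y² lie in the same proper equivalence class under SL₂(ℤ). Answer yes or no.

D₁ = -164, D₂ = -164
f is negative-definite; reduce −f:
−f: translate: b→4 (≡-14 mod 18), so (9,-14,10)→(9,4,5)
−f: flip: (9,4,5)→(5,-4,9)
−f: reduced (well bottom): (5,-4,9) with a≤c, −a<b≤a
flip sign back: reduced form of f is (-5,4,-9)
g: translate: b→2 (≡-10 mod 12), so (6,-10,11)→(6,2,7)
g: reduced (well bottom): (6,2,7) with a≤c, −a<b≤a
reduced forms (-5, 4, -9) vs (6, 2, 7) ⇒ inequivalent

no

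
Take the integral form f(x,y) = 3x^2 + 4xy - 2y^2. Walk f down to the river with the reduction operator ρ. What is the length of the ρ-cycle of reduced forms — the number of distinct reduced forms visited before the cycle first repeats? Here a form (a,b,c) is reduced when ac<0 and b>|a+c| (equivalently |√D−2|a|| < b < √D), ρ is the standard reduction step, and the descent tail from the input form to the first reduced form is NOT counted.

D = 40, ⌊√D⌋ = 6
river: ρ → (-2,4,3)
river: ρ → (3,2,-3)
river: ρ → (-3,4,2)
river: ρ → (2,4,-3)
river: ρ → (-3,2,3)
river: ρ → (3,4,-2)
ρ-cycle length = 6 (tail of 0 descent steps not counted)

6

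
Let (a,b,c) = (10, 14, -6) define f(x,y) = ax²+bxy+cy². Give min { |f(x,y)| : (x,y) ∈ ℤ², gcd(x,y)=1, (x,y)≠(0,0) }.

river: ρ → (-6,10,14)
river: ρ → (14,18,-2)
river: ρ → (-2,18,14)
river: ρ → (14,10,-6)
river: ρ → (-6,14,10)
river: ρ → (10,6,-10)
river: ρ → (-10,14,6)
river: ρ → (6,10,-14)
river: ρ → (-14,18,2)
river: ρ → (2,18,-14)
river: ρ → (-14,10,6)
river: ρ → (6,14,-10)
river: ρ → (-10,6,10)
river: ρ → (10,14,-6)
closes: descent 0, river 14
min |a| on river = 2

2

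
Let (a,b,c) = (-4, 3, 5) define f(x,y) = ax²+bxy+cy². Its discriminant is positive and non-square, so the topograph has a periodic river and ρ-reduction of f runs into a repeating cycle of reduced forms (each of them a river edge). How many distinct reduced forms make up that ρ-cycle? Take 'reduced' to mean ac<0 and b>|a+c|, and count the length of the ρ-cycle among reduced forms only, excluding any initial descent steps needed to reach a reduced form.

D = 89, ⌊√D⌋ = 9
river: ρ → (5,7,-2)
river: ρ → (-2,9,1)
river: ρ → (1,9,-2)
river: ρ → (-2,7,5)
river: ρ → (5,3,-4)
river: ρ → (-4,5,4)
river: ρ → (4,3,-5)
river: ρ → (-5,7,2)
river: ρ → (2,9,-1)
river: ρ → (-1,9,2)
river: ρ → (2,7,-5)
river: ρ → (-5,3,4)
river: ρ → (4,5,-4)
river: ρ → (-4,3,5)
ρ-cycle length = 14 (tail of 0 descent steps not counted)

14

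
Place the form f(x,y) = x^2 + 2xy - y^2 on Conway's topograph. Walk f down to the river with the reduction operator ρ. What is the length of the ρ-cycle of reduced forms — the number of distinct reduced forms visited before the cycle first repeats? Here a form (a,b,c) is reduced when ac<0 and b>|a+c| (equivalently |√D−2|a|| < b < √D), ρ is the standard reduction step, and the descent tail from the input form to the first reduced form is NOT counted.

D = 8, ⌊√D⌋ = 2
river: ρ → (-1,2,1)
river: ρ → (1,2,-1)
ρ-cycle length = 2 (tail of 0 descent steps not counted)

2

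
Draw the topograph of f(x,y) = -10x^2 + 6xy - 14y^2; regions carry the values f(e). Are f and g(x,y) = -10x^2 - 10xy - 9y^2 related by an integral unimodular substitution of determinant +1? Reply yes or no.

D₁ = -524, D₂ = -260
discriminants differ ⇒ not SL₂(ℤ)-equivalent

no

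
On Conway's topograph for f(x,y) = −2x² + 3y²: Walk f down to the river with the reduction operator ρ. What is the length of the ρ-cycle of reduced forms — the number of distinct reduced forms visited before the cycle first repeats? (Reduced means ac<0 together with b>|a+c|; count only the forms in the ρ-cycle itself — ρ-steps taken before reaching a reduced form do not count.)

D = 24, ⌊√D⌋ = 4
descent: ρ → (3,0,-2)
descent: ρ → (-2,4,1)  [lands on river]
river: ρ → (1,4,-2)
ρ-cycle length = 2 (tail of 2 descent steps not counted)

2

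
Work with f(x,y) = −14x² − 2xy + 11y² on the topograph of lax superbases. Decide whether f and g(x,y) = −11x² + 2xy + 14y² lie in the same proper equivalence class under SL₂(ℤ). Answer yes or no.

D₁ = 620, D₂ = 620
river cycle of f (length 4): (11, 24, -1), (-1, 24, 11), (11, 20, -5), (-5, 20, 11)
river cycle of g (length 4): (-11, 24, 1), (1, 24, -11), (-11, 20, 5), (5, 20, -11)
cycles differ ⇒ inequivalent

no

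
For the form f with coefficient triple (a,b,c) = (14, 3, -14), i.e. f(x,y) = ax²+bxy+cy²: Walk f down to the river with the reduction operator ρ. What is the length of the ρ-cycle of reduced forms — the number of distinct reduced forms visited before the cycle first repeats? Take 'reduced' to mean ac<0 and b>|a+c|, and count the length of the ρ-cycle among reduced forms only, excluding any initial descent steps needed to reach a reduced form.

D = 793, ⌊√D⌋ = 28
river: ρ → (-14,25,3)
river: ρ → (3,23,-22)
river: ρ → (-22,21,4)
river: ρ → (4,27,-4)
river: ρ → (-4,21,22)
river: ρ → (22,23,-3)
river: ρ → (-3,25,14)
river: ρ → (14,3,-14)
ρ-cycle length = 8 (tail of 0 descent steps not counted)

8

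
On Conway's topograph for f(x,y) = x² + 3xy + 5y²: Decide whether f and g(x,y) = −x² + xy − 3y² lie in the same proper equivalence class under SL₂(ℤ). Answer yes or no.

D₁ = -11, D₂ = -11
f: translate: b→1 (≡3 mod 2), so (1,3,5)→(1,1,3)
f: reduced (well bottom): (1,1,3) with a≤c, −a<b≤a
g is negative-definite; reduce −g:
−g: translate: b→1 (≡-1 mod 2), so (1,-1,3)→(1,1,3)
−g: reduced (well bottom): (1,1,3) with a≤c, −a<b≤a
flip sign back: reduced form of g is (-1,-1,-3)
reduced forms (1, 1, 3) vs (-1, -1, -3) ⇒ inequivalent

no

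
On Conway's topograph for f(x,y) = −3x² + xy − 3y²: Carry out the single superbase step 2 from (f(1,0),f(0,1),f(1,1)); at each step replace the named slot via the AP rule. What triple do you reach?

start (-3,-3,-5) = (f(1,0),f(0,1),f(1,1))
replace slot 2: 2·((-3)+(-5)) − (-3) = -13 → (-3,-13,-5)

-3,-13,-5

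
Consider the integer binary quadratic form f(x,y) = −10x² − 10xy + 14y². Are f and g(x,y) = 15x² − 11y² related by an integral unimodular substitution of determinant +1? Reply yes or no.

D₁ = 660, D₂ = 660
river cycle of f (length 4): (14, 10, -10), (-10, 10, 14), (14, 18, -6), (-6, 18, 14)
river cycle of g (length 6): (-11, 22, 4), (4, 18, -21), (-21, 24, 1), (1, 24, -21), (-21, 18, 4), (4, 22, -11)
cycles differ ⇒ inequivalent

no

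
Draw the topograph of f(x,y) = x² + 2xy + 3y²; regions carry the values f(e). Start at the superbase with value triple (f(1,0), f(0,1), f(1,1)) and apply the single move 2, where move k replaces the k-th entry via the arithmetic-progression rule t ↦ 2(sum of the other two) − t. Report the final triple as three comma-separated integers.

start (1,3,6) = (f(1,0),f(0,1),f(1,1))
replace slot 2: 2·(1+6) − 3 = 11 → (1,11,6)

1,11,6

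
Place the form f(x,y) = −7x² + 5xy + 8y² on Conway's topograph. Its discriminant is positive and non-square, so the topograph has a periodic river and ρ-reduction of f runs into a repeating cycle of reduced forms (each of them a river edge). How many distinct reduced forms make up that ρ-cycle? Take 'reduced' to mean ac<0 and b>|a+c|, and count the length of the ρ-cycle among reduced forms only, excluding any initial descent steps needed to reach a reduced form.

D = 249, ⌊√D⌋ = 15
river: ρ → (8,11,-4)
river: ρ → (-4,13,5)
river: ρ → (5,7,-10)
river: ρ → (-10,13,2)
river: ρ → (2,15,-3)
river: ρ → (-3,15,2)
river: ρ → (2,13,-10)
river: ρ → (-10,7,5)
river: ρ → (5,13,-4)
river: ρ → (-4,11,8)
river: ρ → (8,5,-7)
river: ρ → (-7,9,6)
river: ρ → (6,15,-1)
river: ρ → (-1,15,6)
river: ρ → (6,9,-7)
river: ρ → (-7,5,8)
ρ-cycle length = 16 (tail of 0 descent steps not counted)

16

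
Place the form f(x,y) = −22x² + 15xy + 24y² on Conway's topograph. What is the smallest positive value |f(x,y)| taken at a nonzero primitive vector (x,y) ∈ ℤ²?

river: ρ → (24,33,-13)
river: ρ → (-13,45,6)
river: ρ → (6,39,-34)
river: ρ → (-34,29,11)
river: ρ → (11,37,-22)
river: ρ → (-22,7,26)
river: ρ → (26,45,-3)
river: ρ → (-3,45,26)
river: ρ → (26,7,-22)
river: ρ → (-22,37,11)
river: ρ → (11,29,-34)
river: ρ → (-34,39,6)
river: ρ → (6,45,-13)
river: ρ → (-13,33,24)
river: ρ → (24,15,-22)
river: ρ → (-22,29,17)
river: ρ → (17,39,-12)
river: ρ → (-12,33,26)
river: ρ → (26,19,-19)
river: ρ → (-19,19,26)
river: ρ → (26,33,-12)
river: ρ → (-12,39,17)
river: ρ → (17,29,-22)
river: ρ → (-22,15,24)
closes: descent 0, river 24
min |a| on river = 3

3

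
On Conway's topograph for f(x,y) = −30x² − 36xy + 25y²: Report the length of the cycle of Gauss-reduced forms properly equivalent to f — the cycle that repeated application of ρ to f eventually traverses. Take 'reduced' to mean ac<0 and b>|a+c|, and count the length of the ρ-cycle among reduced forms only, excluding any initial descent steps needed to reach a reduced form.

D = 4296, ⌊√D⌋ = 65
descent: ρ → (25,36,-30)  [lands on river]
river: ρ → (-30,24,31)
river: ρ → (31,38,-23)
river: ρ → (-23,54,15)
river: ρ → (15,36,-50)
river: ρ → (-50,64,1)
river: ρ → (1,64,-50)
river: ρ → (-50,36,15)
river: ρ → (15,54,-23)
river: ρ → (-23,38,31)
river: ρ → (31,24,-30)
river: ρ → (-30,36,25)
river: ρ → (25,64,-2)
river: ρ → (-2,64,25)
ρ-cycle length = 14 (tail of 1 descent step not counted)

14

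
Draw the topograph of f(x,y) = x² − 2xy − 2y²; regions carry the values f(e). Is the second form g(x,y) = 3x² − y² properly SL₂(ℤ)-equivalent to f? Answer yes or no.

D₁ = 12, D₂ = 12
river cycle of f (length 2): (-2, 2, 1), (1, 2, -2)
river cycle of g (length 2): (-1, 2, 2), (2, 2, -1)
cycles differ ⇒ inequivalent

no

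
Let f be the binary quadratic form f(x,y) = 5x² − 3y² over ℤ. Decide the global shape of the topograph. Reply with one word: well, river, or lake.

D = b²−4ac = 0² − 4·5·(-3) = 60
D > 0 non-square ⇒ indefinite ⇒ periodic river

river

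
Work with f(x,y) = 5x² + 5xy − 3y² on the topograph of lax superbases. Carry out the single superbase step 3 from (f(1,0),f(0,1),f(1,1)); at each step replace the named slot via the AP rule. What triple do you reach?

start (5,-3,7) = (f(1,0),f(0,1),f(1,1))
replace slot 3: 2·(5+(-3)) − 7 = -3 → (5,-3,-3)

5,-3,-3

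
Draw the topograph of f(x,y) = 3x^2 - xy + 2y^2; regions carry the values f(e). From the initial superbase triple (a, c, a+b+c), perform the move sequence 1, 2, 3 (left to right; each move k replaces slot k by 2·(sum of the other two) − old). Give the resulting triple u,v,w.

start (3,2,4) = (f(1,0),f(0,1),f(1,1))
replace slot 1: 2·(2+4) − 3 = 9 → (9,2,4)
replace slot 2: 2·(9+4) − 2 = 24 → (9,24,4)
replace slot 3: 2·(9+24) − 4 = 62 → (9,24,62)

9,24,62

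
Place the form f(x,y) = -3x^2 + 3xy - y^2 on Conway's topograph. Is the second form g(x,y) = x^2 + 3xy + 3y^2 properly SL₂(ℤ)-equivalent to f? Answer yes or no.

D₁ = -3, D₂ = -3
f is negative-definite; reduce −f:
−f: translate: b→3 (≡-3 mod 6), so (3,-3,1)→(3,3,1)
−f: flip: (3,3,1)→(1,-3,3)
−f: translate: b→1 (≡-3 mod 2), so (1,-3,3)→(1,1,1)
−f: reduced (well bottom): (1,1,1) with a≤c, −a<b≤a
flip sign back: reduced form of f is (-1,-1,-1)
g: translate: b→1 (≡3 mod 2), so (1,3,3)→(1,1,1)
g: reduced (well bottom): (1,1,1) with a≤c, −a<b≤a
reduced forms (-1, -1, -1) vs (1, 1, 1) ⇒ inequivalent

no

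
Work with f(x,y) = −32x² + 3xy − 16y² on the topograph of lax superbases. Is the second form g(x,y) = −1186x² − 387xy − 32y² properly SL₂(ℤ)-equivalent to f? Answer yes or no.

D₁ = -2039, D₂ = -2039
f is negative-definite; reduce −f:
−f: flip: (32,-3,16)→(16,3,32)
−f: reduced (well bottom): (16,3,32) with a≤c, −a<b≤a
flip sign back: reduced form of f is (-16,-3,-32)
g is negative-definite; reduce −g:
−g: flip: (1186,387,32)→(32,-387,1186)
−g: translate: b→-3 (≡-387 mod 64), so (32,-387,1186)→(32,-3,16)
−g: flip: (32,-3,16)→(16,3,32)
−g: reduced (well bottom): (16,3,32) with a≤c, −a<b≤a
flip sign back: reduced form of g is (-16,-3,-32)
reduced forms (-16, -3, -32) vs (-16, -3, -32) ⇒ equivalent

yes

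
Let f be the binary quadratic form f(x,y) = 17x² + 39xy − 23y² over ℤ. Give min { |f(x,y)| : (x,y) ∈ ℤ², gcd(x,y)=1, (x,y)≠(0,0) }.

river: ρ → (-23,53,3)
river: ρ → (3,55,-5)
river: ρ → (-5,55,3)
river: ρ → (3,53,-23)
river: ρ → (-23,39,17)
river: ρ → (17,29,-33)
river: ρ → (-33,37,13)
river: ρ → (13,41,-27)
river: ρ → (-27,13,27)
river: ρ → (27,41,-13)
river: ρ → (-13,37,33)
river: ρ → (33,29,-17)
river: ρ → (-17,39,23)
river: ρ → (23,53,-3)
river: ρ → (-3,55,5)
river: ρ → (5,55,-3)
river: ρ → (-3,53,23)
river: ρ → (23,39,-17)
river: ρ → (-17,29,33)
river: ρ → (33,37,-13)
river: ρ → (-13,41,27)
river: ρ → (27,13,-27)
river: ρ → (-27,41,13)
river: ρ → (13,37,-33)
river: ρ → (-33,29,17)
river: ρ → (17,39,-23)
closes: descent 0, river 26
min |a| on river = 3

3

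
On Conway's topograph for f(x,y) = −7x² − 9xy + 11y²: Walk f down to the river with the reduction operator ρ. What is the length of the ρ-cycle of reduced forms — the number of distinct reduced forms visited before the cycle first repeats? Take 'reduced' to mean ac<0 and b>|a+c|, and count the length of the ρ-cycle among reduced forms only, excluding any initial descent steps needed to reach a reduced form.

D = 389, ⌊√D⌋ = 19
descent: ρ → (11,9,-7)  [lands on river]
river: ρ → (-7,19,1)
river: ρ → (1,19,-7)
river: ρ → (-7,9,11)
river: ρ → (11,13,-5)
river: ρ → (-5,17,5)
river: ρ → (5,13,-11)
river: ρ → (-11,9,7)
river: ρ → (7,19,-1)
river: ρ → (-1,19,7)
river: ρ → (7,9,-11)
river: ρ → (-11,13,5)
river: ρ → (5,17,-5)
river: ρ → (-5,13,11)
ρ-cycle length = 14 (tail of 1 descent step not counted)

14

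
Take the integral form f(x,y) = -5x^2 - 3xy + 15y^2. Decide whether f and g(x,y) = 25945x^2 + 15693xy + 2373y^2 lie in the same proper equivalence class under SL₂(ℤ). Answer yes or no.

D₁ = 309, D₂ = 309
river cycle of f (length 6): (-5, 17, 1), (1, 17, -5), (-5, 13, 7), (7, 15, -3), (-3, 15, 7), (7, 13, -5)
river cycle of g (length 6): (-5, 17, 1), (1, 17, -5), (-5, 13, 7), (7, 15, -3), (-3, 15, 7), (7, 13, -5)
cycles coincide ⇒ equivalent

yes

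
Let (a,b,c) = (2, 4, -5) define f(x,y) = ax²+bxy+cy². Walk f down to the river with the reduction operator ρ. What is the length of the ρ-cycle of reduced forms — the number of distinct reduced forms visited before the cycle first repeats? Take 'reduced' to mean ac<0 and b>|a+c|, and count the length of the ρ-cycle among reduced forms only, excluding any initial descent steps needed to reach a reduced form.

D = 56, ⌊√D⌋ = 7
river: ρ → (-5,6,1)
river: ρ → (1,6,-5)
river: ρ → (-5,4,2)
river: ρ → (2,4,-5)
ρ-cycle length = 4 (tail of 0 descent steps not counted)

4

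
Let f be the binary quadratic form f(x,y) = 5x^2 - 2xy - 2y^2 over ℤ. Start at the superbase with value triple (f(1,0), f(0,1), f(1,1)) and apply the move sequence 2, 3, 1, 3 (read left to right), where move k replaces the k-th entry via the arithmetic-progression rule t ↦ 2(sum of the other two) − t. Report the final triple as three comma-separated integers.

start (5,-2,1) = (f(1,0),f(0,1),f(1,1))
replace slot 2: 2·(5+1) − (-2) = 14 → (5,14,1)
replace slot 3: 2·(5+14) − 1 = 37 → (5,14,37)
replace slot 1: 2·(14+37) − 5 = 97 → (97,14,37)
replace slot 3: 2·(97+14) − 37 = 185 → (97,14,185)

97,14,185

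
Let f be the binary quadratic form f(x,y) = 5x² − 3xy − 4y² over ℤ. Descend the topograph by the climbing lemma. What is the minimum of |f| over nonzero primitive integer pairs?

descent: ρ → (-4,3,5)  [lands on river]
river: ρ → (5,7,-2)
river: ρ → (-2,9,1)
river: ρ → (1,9,-2)
river: ρ → (-2,7,5)
river: ρ → (5,3,-4)
river: ρ → (-4,5,4)
river: ρ → (4,3,-5)
river: ρ → (-5,7,2)
river: ρ → (2,9,-1)
river: ρ → (-1,9,2)
river: ρ → (2,7,-5)
river: ρ → (-5,3,4)
river: ρ → (4,5,-4)
closes: descent 1, river 14
min |a| on river = 1

1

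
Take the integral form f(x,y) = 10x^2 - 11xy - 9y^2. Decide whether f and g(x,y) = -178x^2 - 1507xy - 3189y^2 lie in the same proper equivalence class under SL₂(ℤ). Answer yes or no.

D₁ = 481, D₂ = 481
river cycle of f (length 30): (-9, 11, 10), (10, 9, -10), (-10, 11, 9), (9, 7, -12), (-12, 17, 4), (4, 15, -16), (-16, 17, 3), (3, 19, -10), (-10, 21, 1), (1, 21, -10), … (20 more)
river cycle of g (length 30): (-9, 11, 10), (10, 9, -10), (-10, 11, 9), (9, 7, -12), (-12, 17, 4), (4, 15, -16), (-16, 17, 3), (3, 19, -10), (-10, 21, 1), (1, 21, -10), … (20 more)
cycles coincide ⇒ equivalent

yes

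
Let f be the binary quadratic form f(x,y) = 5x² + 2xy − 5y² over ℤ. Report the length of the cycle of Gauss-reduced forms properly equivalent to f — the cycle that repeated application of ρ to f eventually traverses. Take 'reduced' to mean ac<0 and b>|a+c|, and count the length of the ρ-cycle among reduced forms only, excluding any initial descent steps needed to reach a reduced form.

D = 104, ⌊√D⌋ = 10
river: ρ → (-5,8,2)
river: ρ → (2,8,-5)
river: ρ → (-5,2,5)
river: ρ → (5,8,-2)
river: ρ → (-2,8,5)
river: ρ → (5,2,-5)
ρ-cycle length = 6 (tail of 0 descent steps not counted)

6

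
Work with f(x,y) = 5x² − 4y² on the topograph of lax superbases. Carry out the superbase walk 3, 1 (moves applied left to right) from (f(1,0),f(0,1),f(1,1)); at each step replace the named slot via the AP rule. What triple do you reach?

start (5,-4,1) = (f(1,0),f(0,1),f(1,1))
replace slot 3: 2·(5+(-4)) − 1 = 1 → (5,-4,1)
replace slot 1: 2·((-4)+1) − 5 = -11 → (-11,-4,1)

-11,-4,1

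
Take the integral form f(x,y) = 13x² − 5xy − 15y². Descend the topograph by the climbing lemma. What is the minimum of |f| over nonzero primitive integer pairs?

descent: ρ → (-15,5,13)  [lands on river]
river: ρ → (13,21,-7)
river: ρ → (-7,21,13)
river: ρ → (13,5,-15)
river: ρ → (-15,25,3)
river: ρ → (3,23,-23)
river: ρ → (-23,23,3)
river: ρ → (3,25,-15)
closes: descent 1, river 8
min |a| on river = 3

3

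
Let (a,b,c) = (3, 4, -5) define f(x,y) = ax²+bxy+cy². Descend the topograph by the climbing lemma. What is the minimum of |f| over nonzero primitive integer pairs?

river: ρ → (-5,6,2)
river: ρ → (2,6,-5)
river: ρ → (-5,4,3)
river: ρ → (3,8,-1)
river: ρ → (-1,8,3)
river: ρ → (3,4,-5)
closes: descent 0, river 6
min |a| on river = 1

1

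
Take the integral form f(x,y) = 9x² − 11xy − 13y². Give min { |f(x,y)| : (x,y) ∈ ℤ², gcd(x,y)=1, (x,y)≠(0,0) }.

descent: ρ → (-13,11,9)  [lands on river]
river: ρ → (9,7,-15)
river: ρ → (-15,23,1)
river: ρ → (1,23,-15)
river: ρ → (-15,7,9)
river: ρ → (9,11,-13)
river: ρ → (-13,15,7)
river: ρ → (7,13,-15)
river: ρ → (-15,17,5)
river: ρ → (5,23,-3)
river: ρ → (-3,19,19)
river: ρ → (19,19,-3)
river: ρ → (-3,23,5)
river: ρ → (5,17,-15)
river: ρ → (-15,13,7)
river: ρ → (7,15,-13)
closes: descent 1, river 16
min |a| on river = 1

1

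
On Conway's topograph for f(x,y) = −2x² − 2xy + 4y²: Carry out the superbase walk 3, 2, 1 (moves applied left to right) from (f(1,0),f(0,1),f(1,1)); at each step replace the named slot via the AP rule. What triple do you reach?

start (-2,4,0) = (f(1,0),f(0,1),f(1,1))
replace slot 3: 2·((-2)+4) − 0 = 4 → (-2,4,4)
replace slot 2: 2·((-2)+4) − 4 = 0 → (-2,0,4)
replace slot 1: 2·(0+4) − (-2) = 10 → (10,0,4)

10,0,4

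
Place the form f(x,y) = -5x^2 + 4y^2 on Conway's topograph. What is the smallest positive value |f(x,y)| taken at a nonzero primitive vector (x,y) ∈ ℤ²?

descent: ρ → (4,8,-1)  [lands on river]
river: ρ → (-1,8,4)
closes: descent 1, river 2
min |a| on river = 1

1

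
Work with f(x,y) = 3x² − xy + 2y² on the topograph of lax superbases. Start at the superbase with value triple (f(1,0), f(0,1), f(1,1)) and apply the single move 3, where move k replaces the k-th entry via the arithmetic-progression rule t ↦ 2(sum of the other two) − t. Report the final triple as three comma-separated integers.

start (3,2,4) = (f(1,0),f(0,1),f(1,1))
replace slot 3: 2·(3+2) − 4 = 6 → (3,2,6)

3,2,6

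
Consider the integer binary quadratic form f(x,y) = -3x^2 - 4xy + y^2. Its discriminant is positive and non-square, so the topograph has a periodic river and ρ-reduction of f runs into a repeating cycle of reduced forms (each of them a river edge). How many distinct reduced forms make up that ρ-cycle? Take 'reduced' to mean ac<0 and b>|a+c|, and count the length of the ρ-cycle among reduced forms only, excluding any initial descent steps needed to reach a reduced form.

D = 28, ⌊√D⌋ = 5
descent: ρ → (1,4,-3)  [lands on river]
river: ρ → (-3,2,2)
river: ρ → (2,2,-3)
river: ρ → (-3,4,1)
ρ-cycle length = 4 (tail of 1 descent step not counted)

4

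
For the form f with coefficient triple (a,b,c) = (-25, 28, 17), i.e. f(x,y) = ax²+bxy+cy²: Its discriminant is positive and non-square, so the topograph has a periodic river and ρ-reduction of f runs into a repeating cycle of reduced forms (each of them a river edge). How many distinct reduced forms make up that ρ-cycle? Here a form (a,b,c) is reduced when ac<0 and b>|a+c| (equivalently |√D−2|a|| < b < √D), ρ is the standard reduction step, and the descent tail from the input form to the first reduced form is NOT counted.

D = 2484, ⌊√D⌋ = 49
river: ρ → (17,40,-13)
river: ρ → (-13,38,20)
river: ρ → (20,42,-9)
river: ρ → (-9,48,5)
river: ρ → (5,42,-36)
river: ρ → (-36,30,11)
river: ρ → (11,36,-27)
river: ρ → (-27,18,20)
river: ρ → (20,22,-25)
river: ρ → (-25,28,17)
ρ-cycle length = 10 (tail of 0 descent steps not counted)

10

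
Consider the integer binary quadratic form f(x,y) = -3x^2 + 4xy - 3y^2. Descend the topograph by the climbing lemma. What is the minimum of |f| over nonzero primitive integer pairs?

translate: b→2 (≡-4 mod 6), so (3,-4,3)→(3,2,2)
flip: (3,2,2)→(2,-2,3)
translate: b→2 (≡-2 mod 4), so (2,-2,3)→(2,2,3)
reduced (well bottom): (2,2,3) with a≤c, −a<b≤a
well minimum |f| = |-2| = 2 (negative-definite)

2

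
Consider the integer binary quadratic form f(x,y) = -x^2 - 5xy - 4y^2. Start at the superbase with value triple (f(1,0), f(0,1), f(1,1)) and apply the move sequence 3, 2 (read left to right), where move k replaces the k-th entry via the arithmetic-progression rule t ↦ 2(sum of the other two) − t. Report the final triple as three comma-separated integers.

start (-1,-4,-10) = (f(1,0),f(0,1),f(1,1))
replace slot 3: 2·((-1)+(-4)) − (-10) = 0 → (-1,-4,0)
replace slot 2: 2·((-1)+0) − (-4) = 2 → (-1,2,0)

-1,2,0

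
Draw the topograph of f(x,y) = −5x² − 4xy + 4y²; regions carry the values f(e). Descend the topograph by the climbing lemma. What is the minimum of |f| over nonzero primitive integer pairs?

descent: ρ → (4,4,-5)  [lands on river]
river: ρ → (-5,6,3)
river: ρ → (3,6,-5)
river: ρ → (-5,4,4)
closes: descent 1, river 4
min |a| on river = 3

3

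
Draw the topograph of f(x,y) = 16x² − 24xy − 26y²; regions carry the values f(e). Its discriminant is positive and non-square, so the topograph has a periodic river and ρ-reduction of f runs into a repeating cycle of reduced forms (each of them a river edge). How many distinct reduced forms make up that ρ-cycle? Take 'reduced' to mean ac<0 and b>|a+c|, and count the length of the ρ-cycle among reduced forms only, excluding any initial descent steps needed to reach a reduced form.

D = 2240, ⌊√D⌋ = 47
descent: ρ → (-26,24,16)  [lands on river]
river: ρ → (16,40,-10)
river: ρ → (-10,40,16)
river: ρ → (16,24,-26)
river: ρ → (-26,28,14)
river: ρ → (14,28,-26)
ρ-cycle length = 6 (tail of 1 descent step not counted)

6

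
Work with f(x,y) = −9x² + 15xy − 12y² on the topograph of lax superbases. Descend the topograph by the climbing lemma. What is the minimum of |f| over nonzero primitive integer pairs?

translate: b→3 (≡-15 mod 18), so (9,-15,12)→(9,3,6)
flip: (9,3,6)→(6,-3,9)
reduced (well bottom): (6,-3,9) with a≤c, −a<b≤a
well minimum |f| = |-6| = 6 (negative-definite)

6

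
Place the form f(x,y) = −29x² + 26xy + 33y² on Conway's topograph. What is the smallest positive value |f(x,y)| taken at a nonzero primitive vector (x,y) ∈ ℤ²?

river: ρ → (33,40,-22)
river: ρ → (-22,48,25)
river: ρ → (25,52,-18)
river: ρ → (-18,56,19)
river: ρ → (19,58,-15)
river: ρ → (-15,62,11)
river: ρ → (11,48,-50)
river: ρ → (-50,52,9)
river: ρ → (9,56,-38)
river: ρ → (-38,20,27)
river: ρ → (27,34,-31)
river: ρ → (-31,28,30)
river: ρ → (30,32,-29)
river: ρ → (-29,26,33)
closes: descent 0, river 14
min |a| on river = 9

9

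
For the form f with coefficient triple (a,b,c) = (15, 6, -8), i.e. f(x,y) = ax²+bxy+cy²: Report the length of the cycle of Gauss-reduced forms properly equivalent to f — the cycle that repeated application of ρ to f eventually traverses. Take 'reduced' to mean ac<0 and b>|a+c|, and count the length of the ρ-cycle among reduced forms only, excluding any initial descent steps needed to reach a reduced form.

D = 516, ⌊√D⌋ = 22
descent: ρ → (-8,10,13)  [lands on river]
river: ρ → (13,16,-5)
river: ρ → (-5,14,16)
river: ρ → (16,18,-3)
river: ρ → (-3,18,16)
river: ρ → (16,14,-5)
river: ρ → (-5,16,13)
river: ρ → (13,10,-8)
river: ρ → (-8,22,1)
river: ρ → (1,22,-8)
ρ-cycle length = 10 (tail of 1 descent step not counted)

10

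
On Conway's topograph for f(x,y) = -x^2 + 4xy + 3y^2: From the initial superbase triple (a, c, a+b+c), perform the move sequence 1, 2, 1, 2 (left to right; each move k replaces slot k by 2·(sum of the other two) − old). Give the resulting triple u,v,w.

start (-1,3,6) = (f(1,0),f(0,1),f(1,1))
replace slot 1: 2·(3+6) − (-1) = 19 → (19,3,6)
replace slot 2: 2·(19+6) − 3 = 47 → (19,47,6)
replace slot 1: 2·(47+6) − 19 = 87 → (87,47,6)
replace slot 2: 2·(87+6) − 47 = 139 → (87,139,6)

87,139,6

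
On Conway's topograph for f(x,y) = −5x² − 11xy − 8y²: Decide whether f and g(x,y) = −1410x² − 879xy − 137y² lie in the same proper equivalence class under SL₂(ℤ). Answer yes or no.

D₁ = -39, D₂ = -39
f is negative-definite; reduce −f:
−f: translate: b→1 (≡11 mod 10), so (5,11,8)→(5,1,2)
−f: flip: (5,1,2)→(2,-1,5)
−f: reduced (well bottom): (2,-1,5) with a≤c, −a<b≤a
flip sign back: reduced form of f is (-2,1,-5)
g is negative-definite; reduce −g:
−g: flip: (1410,879,137)→(137,-879,1410)
−g: translate: b→-57 (≡-879 mod 274), so (137,-879,1410)→(137,-57,6)
−g: flip: (137,-57,6)→(6,57,137)
−g: translate: b→-3 (≡57 mod 12), so (6,57,137)→(6,-3,2)
−g: flip: (6,-3,2)→(2,3,6)
−g: translate: b→-1 (≡3 mod 4), so (2,3,6)→(2,-1,5)
−g: reduced (well bottom): (2,-1,5) with a≤c, −a<b≤a
flip sign back: reduced form of g is (-2,1,-5)
reduced forms (-2, 1, -5) vs (-2, 1, -5) ⇒ equivalent

yes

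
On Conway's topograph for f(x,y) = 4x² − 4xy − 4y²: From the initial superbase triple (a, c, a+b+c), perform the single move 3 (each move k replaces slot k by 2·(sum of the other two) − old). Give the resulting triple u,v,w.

start (4,-4,-4) = (f(1,0),f(0,1),f(1,1))
replace slot 3: 2·(4+(-4)) − (-4) = 4 → (4,-4,4)

4,-4,4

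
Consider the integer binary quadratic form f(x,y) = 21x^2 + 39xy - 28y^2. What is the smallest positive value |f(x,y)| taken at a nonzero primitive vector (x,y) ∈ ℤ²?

river: ρ → (-28,17,32)
river: ρ → (32,47,-13)
river: ρ → (-13,57,12)
river: ρ → (12,39,-49)
river: ρ → (-49,59,2)
river: ρ → (2,61,-19)
river: ρ → (-19,53,14)
river: ρ → (14,59,-7)
river: ρ → (-7,53,38)
river: ρ → (38,23,-22)
river: ρ → (-22,21,39)
river: ρ → (39,57,-4)
river: ρ → (-4,55,53)
river: ρ → (53,51,-6)
river: ρ → (-6,57,26)
river: ρ → (26,47,-16)
river: ρ → (-16,49,23)
river: ρ → (23,43,-22)
river: ρ → (-22,45,21)
river: ρ → (21,39,-28)
closes: descent 0, river 20
min |a| on river = 2

2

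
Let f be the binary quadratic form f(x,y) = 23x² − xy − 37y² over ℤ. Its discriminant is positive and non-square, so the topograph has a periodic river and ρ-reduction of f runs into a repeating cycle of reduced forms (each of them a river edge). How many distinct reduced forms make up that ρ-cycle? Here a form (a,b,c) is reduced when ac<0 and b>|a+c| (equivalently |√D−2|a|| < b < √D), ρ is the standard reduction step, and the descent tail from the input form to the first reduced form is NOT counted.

D = 3405, ⌊√D⌋ = 58
descent: ρ → (-37,1,23)
descent: ρ → (23,45,-15)  [lands on river]
river: ρ → (-15,45,23)
river: ρ → (23,47,-13)
river: ρ → (-13,57,3)
river: ρ → (3,57,-13)
river: ρ → (-13,47,23)
ρ-cycle length = 6 (tail of 2 descent steps not counted)

6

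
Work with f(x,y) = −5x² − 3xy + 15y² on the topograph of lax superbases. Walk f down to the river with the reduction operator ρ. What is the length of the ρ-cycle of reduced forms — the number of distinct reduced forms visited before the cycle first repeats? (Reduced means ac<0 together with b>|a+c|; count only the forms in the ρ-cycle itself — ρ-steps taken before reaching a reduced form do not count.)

D = 309, ⌊√D⌋ = 17
descent: ρ → (15,3,-5)
descent: ρ → (-5,17,1)  [lands on river]
river: ρ → (1,17,-5)
river: ρ → (-5,13,7)
river: ρ → (7,15,-3)
river: ρ → (-3,15,7)
river: ρ → (7,13,-5)
ρ-cycle length = 6 (tail of 2 descent steps not counted)

6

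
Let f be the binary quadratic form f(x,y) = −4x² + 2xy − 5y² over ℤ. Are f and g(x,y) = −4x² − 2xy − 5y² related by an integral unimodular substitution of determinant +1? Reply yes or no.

D₁ = -76, D₂ = -76
f is negative-definite; reduce −f:
−f: reduced (well bottom): (4,-2,5) with a≤c, −a<b≤a
flip sign back: reduced form of f is (-4,2,-5)
g is negative-definite; reduce −g:
−g: reduced (well bottom): (4,2,5) with a≤c, −a<b≤a
flip sign back: reduced form of g is (-4,-2,-5)
reduced forms (-4, 2, -5) vs (-4, -2, -5) ⇒ inequivalent

no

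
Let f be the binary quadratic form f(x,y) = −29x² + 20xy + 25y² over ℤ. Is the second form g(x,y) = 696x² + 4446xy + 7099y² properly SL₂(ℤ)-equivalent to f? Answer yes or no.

D₁ = 3300, D₂ = 3300
river cycle of f (length 14): (25, 30, -24), (-24, 18, 31), (31, 44, -11), (-11, 44, 31), (31, 18, -24), (-24, 30, 25), (25, 20, -29), (-29, 38, 16), (16, 26, -41), (-41, 56, 1), … (4 more)
river cycle of g (length 14): (25, 30, -24), (-24, 18, 31), (31, 44, -11), (-11, 44, 31), (31, 18, -24), (-24, 30, 25), (25, 20, -29), (-29, 38, 16), (16, 26, -41), (-41, 56, 1), … (4 more)
cycles coincide ⇒ equivalent

yes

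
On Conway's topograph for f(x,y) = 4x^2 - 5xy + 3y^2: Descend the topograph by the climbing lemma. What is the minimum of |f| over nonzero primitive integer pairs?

translate: b→3 (≡-5 mod 8), so (4,-5,3)→(4,3,2)
flip: (4,3,2)→(2,-3,4)
translate: b→1 (≡-3 mod 4), so (2,-3,4)→(2,1,3)
reduced (well bottom): (2,1,3) with a≤c, −a<b≤a
well minimum = a = 2

2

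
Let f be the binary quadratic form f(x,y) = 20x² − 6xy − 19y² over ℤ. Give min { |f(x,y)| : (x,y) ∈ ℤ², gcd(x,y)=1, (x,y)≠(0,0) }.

descent: ρ → (-19,6,20)  [lands on river]
river: ρ → (20,34,-5)
river: ρ → (-5,36,13)
river: ρ → (13,16,-25)
river: ρ → (-25,34,4)
river: ρ → (4,38,-7)
river: ρ → (-7,32,19)
river: ρ → (19,6,-20)
river: ρ → (-20,34,5)
river: ρ → (5,36,-13)
river: ρ → (-13,16,25)
river: ρ → (25,34,-4)
river: ρ → (-4,38,7)
river: ρ → (7,32,-19)
closes: descent 1, river 14
min |a| on river = 4

4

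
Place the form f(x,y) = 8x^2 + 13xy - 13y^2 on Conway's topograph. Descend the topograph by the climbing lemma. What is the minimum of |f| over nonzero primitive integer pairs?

river: ρ → (-13,13,8)
river: ρ → (8,19,-7)
river: ρ → (-7,23,2)
river: ρ → (2,21,-18)
river: ρ → (-18,15,5)
river: ρ → (5,15,-18)
river: ρ → (-18,21,2)
river: ρ → (2,23,-7)
river: ρ → (-7,19,8)
river: ρ → (8,13,-13)
closes: descent 0, river 10
min |a| on river = 2

2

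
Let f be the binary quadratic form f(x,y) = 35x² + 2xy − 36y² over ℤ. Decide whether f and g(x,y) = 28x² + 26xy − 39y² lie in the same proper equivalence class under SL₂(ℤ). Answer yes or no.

D₁ = 5044, D₂ = 5044
river cycle of f (length 54): (-36, 70, 1), (1, 70, -36), (-36, 2, 35), (35, 68, -3), (-3, 70, 12), (12, 50, -53), (-53, 56, 9), (9, 70, -4), (-4, 66, 43), (43, 20, -27), … (44 more)
river cycle of g (length 66): (-39, 52, 15), (15, 68, -7), (-7, 58, 60), (60, 62, -5), (-5, 68, 21), (21, 58, -20), (-20, 62, 15), (15, 58, -28), (-28, 54, 19), (19, 60, -19), … (56 more)
cycles differ ⇒ inequivalent

no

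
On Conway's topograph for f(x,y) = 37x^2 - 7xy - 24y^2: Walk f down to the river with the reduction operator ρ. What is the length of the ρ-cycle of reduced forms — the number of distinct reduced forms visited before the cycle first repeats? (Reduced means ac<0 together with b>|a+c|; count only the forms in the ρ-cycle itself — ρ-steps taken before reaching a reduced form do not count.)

D = 3601, ⌊√D⌋ = 60
descent: ρ → (-24,55,6)  [lands on river]
river: ρ → (6,53,-33)
river: ρ → (-33,13,26)
river: ρ → (26,39,-20)
river: ρ → (-20,41,24)
river: ρ → (24,55,-6)
river: ρ → (-6,53,33)
river: ρ → (33,13,-26)
river: ρ → (-26,39,20)
river: ρ → (20,41,-24)
ρ-cycle length = 10 (tail of 1 descent step not counted)

10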